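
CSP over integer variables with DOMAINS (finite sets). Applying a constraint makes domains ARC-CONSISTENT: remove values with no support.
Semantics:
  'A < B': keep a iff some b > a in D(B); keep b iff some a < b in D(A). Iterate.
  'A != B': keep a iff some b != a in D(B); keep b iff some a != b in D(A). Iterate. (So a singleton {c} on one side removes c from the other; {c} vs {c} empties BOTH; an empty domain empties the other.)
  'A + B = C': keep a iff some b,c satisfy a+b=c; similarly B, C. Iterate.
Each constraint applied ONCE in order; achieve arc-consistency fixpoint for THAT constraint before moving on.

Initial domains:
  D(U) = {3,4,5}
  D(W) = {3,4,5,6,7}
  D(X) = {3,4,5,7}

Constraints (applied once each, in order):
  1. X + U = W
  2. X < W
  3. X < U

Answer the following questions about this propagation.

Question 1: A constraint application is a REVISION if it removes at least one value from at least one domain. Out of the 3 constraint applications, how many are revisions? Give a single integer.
Constraint 1 (X + U = W) on D(X)={3,4,5,7} D(U)={3,4,5} D(W)={3,4,5,6,7}: X {3,4,5,7}->{3,4}; U {3,4,5}->{3,4}; W {3,4,5,6,7}->{6,7} => REVISION
Constraint 2 (X < W) on D(X)={3,4} D(W)={6,7}: no change => not a revision
Constraint 3 (X < U) on D(X)={3,4} D(U)={3,4}: X {3,4}->{3}; U {3,4}->{4} => REVISION
Total revisions = 2

Answer: 2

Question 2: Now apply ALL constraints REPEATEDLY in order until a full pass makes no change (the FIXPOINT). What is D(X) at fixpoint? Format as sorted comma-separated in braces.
pass 0 (initial): D(X)={3,4,5,7}
pass 1: U {3,4,5}->{4}; W {3,4,5,6,7}->{6,7}; X {3,4,5,7}->{3}
pass 2: W {6,7}->{7}
pass 3: no change
Fixpoint after 3 passes: D(X) = {3}

Answer: {3}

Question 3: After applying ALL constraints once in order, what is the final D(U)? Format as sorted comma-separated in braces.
Answer: {4}

Derivation:
Constraint 1 (X + U = W) on D(X)={3,4,5,7} D(U)={3,4,5} D(W)={3,4,5,6,7}: X {3,4,5,7}->{3,4}; U {3,4,5}->{3,4}; W {3,4,5,6,7}->{6,7}
Constraint 2 (X < W) on D(X)={3,4} D(W)={6,7}: no change
Constraint 3 (X < U) on D(X)={3,4} D(U)={3,4}: X {3,4}->{3}; U {3,4}->{4}
So after all 3 constraints: D(U) = {4}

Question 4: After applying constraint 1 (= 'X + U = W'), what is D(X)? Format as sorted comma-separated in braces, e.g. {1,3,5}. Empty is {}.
Answer: {3,4}

Derivation:
Constraint 1 (X + U = W) on D(X)={3,4,5,7} D(U)={3,4,5} D(W)={3,4,5,6,7}: X {3,4,5,7}->{3,4}; U {3,4,5}->{3,4}; W {3,4,5,6,7}->{6,7}
So after constraint 1: D(X) = {3,4}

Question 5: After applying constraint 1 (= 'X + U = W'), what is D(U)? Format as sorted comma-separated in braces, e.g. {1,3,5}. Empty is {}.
Answer: {3,4}

Derivation:
Constraint 1 (X + U = W) on D(X)={3,4,5,7} D(U)={3,4,5} D(W)={3,4,5,6,7}: X {3,4,5,7}->{3,4}; U {3,4,5}->{3,4}; W {3,4,5,6,7}->{6,7}
So after constraint 1: D(U) = {3,4}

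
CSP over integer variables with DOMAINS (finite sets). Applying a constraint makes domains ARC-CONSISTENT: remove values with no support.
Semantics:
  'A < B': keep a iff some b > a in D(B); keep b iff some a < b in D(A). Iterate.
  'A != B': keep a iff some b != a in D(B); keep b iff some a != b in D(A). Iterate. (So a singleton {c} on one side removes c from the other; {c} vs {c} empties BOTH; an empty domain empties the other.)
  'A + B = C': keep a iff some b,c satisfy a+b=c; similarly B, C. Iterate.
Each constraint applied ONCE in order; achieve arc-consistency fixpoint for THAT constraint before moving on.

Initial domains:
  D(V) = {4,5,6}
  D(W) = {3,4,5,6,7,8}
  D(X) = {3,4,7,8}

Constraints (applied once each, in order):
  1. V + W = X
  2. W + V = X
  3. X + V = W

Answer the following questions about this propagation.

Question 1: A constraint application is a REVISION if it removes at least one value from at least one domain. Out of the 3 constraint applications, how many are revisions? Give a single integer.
Constraint 1 (V + W = X) on D(V)={4,5,6} D(W)={3,4,5,6,7,8} D(X)={3,4,7,8}: V {4,5,6}->{4,5}; W {3,4,5,6,7,8}->{3,4}; X {3,4,7,8}->{7,8} => REVISION
Constraint 2 (W + V = X) on D(W)={3,4} D(V)={4,5} D(X)={7,8}: no change => not a revision
Constraint 3 (X + V = W) on D(X)={7,8} D(V)={4,5} D(W)={3,4}: X {7,8}->{}; V {4,5}->{}; W {3,4}->{} => REVISION
Total revisions = 2

Answer: 2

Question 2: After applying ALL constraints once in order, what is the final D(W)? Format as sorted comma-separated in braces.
Constraint 1 (V + W = X) on D(V)={4,5,6} D(W)={3,4,5,6,7,8} D(X)={3,4,7,8}: V {4,5,6}->{4,5}; W {3,4,5,6,7,8}->{3,4}; X {3,4,7,8}->{7,8}
Constraint 2 (W + V = X) on D(W)={3,4} D(V)={4,5} D(X)={7,8}: no change
Constraint 3 (X + V = W) on D(X)={7,8} D(V)={4,5} D(W)={3,4}: X {7,8}->{}; V {4,5}->{}; W {3,4}->{}
So after all 3 constraints: D(W) = {}

Answer: {}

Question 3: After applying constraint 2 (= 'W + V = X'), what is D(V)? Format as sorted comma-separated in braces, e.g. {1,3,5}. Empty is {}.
Constraint 1 (V + W = X) on D(V)={4,5,6} D(W)={3,4,5,6,7,8} D(X)={3,4,7,8}: V {4,5,6}->{4,5}; W {3,4,5,6,7,8}->{3,4}; X {3,4,7,8}->{7,8}
Constraint 2 (W + V = X) on D(W)={3,4} D(V)={4,5} D(X)={7,8}: no change
So after constraint 2: D(V) = {4,5}

Answer: {4,5}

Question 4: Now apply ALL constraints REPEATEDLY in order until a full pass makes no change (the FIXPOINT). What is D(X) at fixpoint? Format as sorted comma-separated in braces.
Answer: {}

Derivation:
pass 0 (initial): D(X)={3,4,7,8}
pass 1: V {4,5,6}->{}; W {3,4,5,6,7,8}->{}; X {3,4,7,8}->{}
pass 2: no change
Fixpoint after 2 passes: D(X) = {}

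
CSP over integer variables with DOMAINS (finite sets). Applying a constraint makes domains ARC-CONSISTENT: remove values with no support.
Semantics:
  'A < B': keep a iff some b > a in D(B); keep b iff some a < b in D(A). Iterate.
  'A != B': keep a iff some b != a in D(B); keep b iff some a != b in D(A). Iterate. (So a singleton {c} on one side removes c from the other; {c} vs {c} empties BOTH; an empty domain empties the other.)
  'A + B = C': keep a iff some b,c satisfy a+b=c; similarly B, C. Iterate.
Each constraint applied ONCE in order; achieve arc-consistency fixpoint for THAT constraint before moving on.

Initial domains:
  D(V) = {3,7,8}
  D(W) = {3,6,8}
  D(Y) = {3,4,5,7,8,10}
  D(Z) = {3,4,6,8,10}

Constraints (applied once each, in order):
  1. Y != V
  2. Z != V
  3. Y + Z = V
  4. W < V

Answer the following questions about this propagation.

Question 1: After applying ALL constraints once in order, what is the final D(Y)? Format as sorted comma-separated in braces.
Constraint 1 (Y != V) on D(Y)={3,4,5,7,8,10} D(V)={3,7,8}: no change
Constraint 2 (Z != V) on D(Z)={3,4,6,8,10} D(V)={3,7,8}: no change
Constraint 3 (Y + Z = V) on D(Y)={3,4,5,7,8,10} D(Z)={3,4,6,8,10} D(V)={3,7,8}: Y {3,4,5,7,8,10}->{3,4,5}; Z {3,4,6,8,10}->{3,4}; V {3,7,8}->{7,8}
Constraint 4 (W < V) on D(W)={3,6,8} D(V)={7,8}: W {3,6,8}->{3,6}
So after all 4 constraints: D(Y) = {3,4,5}

Answer: {3,4,5}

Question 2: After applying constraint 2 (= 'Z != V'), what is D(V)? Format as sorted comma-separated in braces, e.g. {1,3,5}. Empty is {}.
Answer: {3,7,8}

Derivation:
Constraint 1 (Y != V) on D(Y)={3,4,5,7,8,10} D(V)={3,7,8}: no change
Constraint 2 (Z != V) on D(Z)={3,4,6,8,10} D(V)={3,7,8}: no change
So after constraint 2: D(V) = {3,7,8}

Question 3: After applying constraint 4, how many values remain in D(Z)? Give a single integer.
Answer: 2

Derivation:
Constraint 1 (Y != V) on D(Y)={3,4,5,7,8,10} D(V)={3,7,8}: no change
Constraint 2 (Z != V) on D(Z)={3,4,6,8,10} D(V)={3,7,8}: no change
Constraint 3 (Y + Z = V) on D(Y)={3,4,5,7,8,10} D(Z)={3,4,6,8,10} D(V)={3,7,8}: Y {3,4,5,7,8,10}->{3,4,5}; Z {3,4,6,8,10}->{3,4}; V {3,7,8}->{7,8}
Constraint 4 (W < V) on D(W)={3,6,8} D(V)={7,8}: W {3,6,8}->{3,6}
So after constraint 4: D(Z)={3,4}, size = 2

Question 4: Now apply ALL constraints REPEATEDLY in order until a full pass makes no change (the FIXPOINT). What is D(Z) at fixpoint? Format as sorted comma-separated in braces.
Answer: {3,4}

Derivation:
pass 0 (initial): D(Z)={3,4,6,8,10}
pass 1: V {3,7,8}->{7,8}; W {3,6,8}->{3,6}; Y {3,4,5,7,8,10}->{3,4,5}; Z {3,4,6,8,10}->{3,4}
pass 2: no change
Fixpoint after 2 passes: D(Z) = {3,4}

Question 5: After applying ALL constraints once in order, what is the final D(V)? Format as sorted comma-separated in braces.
Constraint 1 (Y != V) on D(Y)={3,4,5,7,8,10} D(V)={3,7,8}: no change
Constraint 2 (Z != V) on D(Z)={3,4,6,8,10} D(V)={3,7,8}: no change
Constraint 3 (Y + Z = V) on D(Y)={3,4,5,7,8,10} D(Z)={3,4,6,8,10} D(V)={3,7,8}: Y {3,4,5,7,8,10}->{3,4,5}; Z {3,4,6,8,10}->{3,4}; V {3,7,8}->{7,8}
Constraint 4 (W < V) on D(W)={3,6,8} D(V)={7,8}: W {3,6,8}->{3,6}
So after all 4 constraints: D(V) = {7,8}

Answer: {7,8}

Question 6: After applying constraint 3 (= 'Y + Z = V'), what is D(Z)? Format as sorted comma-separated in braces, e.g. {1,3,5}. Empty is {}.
Answer: {3,4}

Derivation:
Constraint 1 (Y != V) on D(Y)={3,4,5,7,8,10} D(V)={3,7,8}: no change
Constraint 2 (Z != V) on D(Z)={3,4,6,8,10} D(V)={3,7,8}: no change
Constraint 3 (Y + Z = V) on D(Y)={3,4,5,7,8,10} D(Z)={3,4,6,8,10} D(V)={3,7,8}: Y {3,4,5,7,8,10}->{3,4,5}; Z {3,4,6,8,10}->{3,4}; V {3,7,8}->{7,8}
So after constraint 3: D(Z) = {3,4}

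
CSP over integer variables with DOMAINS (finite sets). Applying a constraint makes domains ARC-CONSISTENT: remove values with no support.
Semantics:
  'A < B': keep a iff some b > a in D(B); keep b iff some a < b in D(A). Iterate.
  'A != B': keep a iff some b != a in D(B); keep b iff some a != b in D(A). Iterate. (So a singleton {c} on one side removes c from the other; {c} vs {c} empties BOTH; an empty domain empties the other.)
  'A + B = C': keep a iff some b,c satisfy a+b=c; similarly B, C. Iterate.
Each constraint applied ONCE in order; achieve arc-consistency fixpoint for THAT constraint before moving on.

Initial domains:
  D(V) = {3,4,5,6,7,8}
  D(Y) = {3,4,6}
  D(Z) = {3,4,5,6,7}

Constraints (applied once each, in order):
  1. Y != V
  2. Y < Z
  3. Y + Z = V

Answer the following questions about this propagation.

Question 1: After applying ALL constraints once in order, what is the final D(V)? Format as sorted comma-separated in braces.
Answer: {7,8}

Derivation:
Constraint 1 (Y != V) on D(Y)={3,4,6} D(V)={3,4,5,6,7,8}: no change
Constraint 2 (Y < Z) on D(Y)={3,4,6} D(Z)={3,4,5,6,7}: Z {3,4,5,6,7}->{4,5,6,7}
Constraint 3 (Y + Z = V) on D(Y)={3,4,6} D(Z)={4,5,6,7} D(V)={3,4,5,6,7,8}: Y {3,4,6}->{3,4}; Z {4,5,6,7}->{4,5}; V {3,4,5,6,7,8}->{7,8}
So after all 3 constraints: D(V) = {7,8}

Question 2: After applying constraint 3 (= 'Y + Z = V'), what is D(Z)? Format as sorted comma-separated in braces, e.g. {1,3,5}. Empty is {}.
Constraint 1 (Y != V) on D(Y)={3,4,6} D(V)={3,4,5,6,7,8}: no change
Constraint 2 (Y < Z) on D(Y)={3,4,6} D(Z)={3,4,5,6,7}: Z {3,4,5,6,7}->{4,5,6,7}
Constraint 3 (Y + Z = V) on D(Y)={3,4,6} D(Z)={4,5,6,7} D(V)={3,4,5,6,7,8}: Y {3,4,6}->{3,4}; Z {4,5,6,7}->{4,5}; V {3,4,5,6,7,8}->{7,8}
So after constraint 3: D(Z) = {4,5}

Answer: {4,5}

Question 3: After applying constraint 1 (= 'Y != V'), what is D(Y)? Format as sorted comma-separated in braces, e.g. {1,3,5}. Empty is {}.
Answer: {3,4,6}

Derivation:
Constraint 1 (Y != V) on D(Y)={3,4,6} D(V)={3,4,5,6,7,8}: no change
So after constraint 1: D(Y) = {3,4,6}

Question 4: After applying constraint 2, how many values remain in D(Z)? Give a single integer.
Answer: 4

Derivation:
Constraint 1 (Y != V) on D(Y)={3,4,6} D(V)={3,4,5,6,7,8}: no change
Constraint 2 (Y < Z) on D(Y)={3,4,6} D(Z)={3,4,5,6,7}: Z {3,4,5,6,7}->{4,5,6,7}
So after constraint 2: D(Z)={4,5,6,7}, size = 4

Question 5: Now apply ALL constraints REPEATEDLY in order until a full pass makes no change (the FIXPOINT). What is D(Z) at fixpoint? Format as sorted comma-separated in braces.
pass 0 (initial): D(Z)={3,4,5,6,7}
pass 1: V {3,4,5,6,7,8}->{7,8}; Y {3,4,6}->{3,4}; Z {3,4,5,6,7}->{4,5}
pass 2: no change
Fixpoint after 2 passes: D(Z) = {4,5}

Answer: {4,5}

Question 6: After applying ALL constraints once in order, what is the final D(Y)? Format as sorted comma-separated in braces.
Constraint 1 (Y != V) on D(Y)={3,4,6} D(V)={3,4,5,6,7,8}: no change
Constraint 2 (Y < Z) on D(Y)={3,4,6} D(Z)={3,4,5,6,7}: Z {3,4,5,6,7}->{4,5,6,7}
Constraint 3 (Y + Z = V) on D(Y)={3,4,6} D(Z)={4,5,6,7} D(V)={3,4,5,6,7,8}: Y {3,4,6}->{3,4}; Z {4,5,6,7}->{4,5}; V {3,4,5,6,7,8}->{7,8}
So after all 3 constraints: D(Y) = {3,4}

Answer: {3,4}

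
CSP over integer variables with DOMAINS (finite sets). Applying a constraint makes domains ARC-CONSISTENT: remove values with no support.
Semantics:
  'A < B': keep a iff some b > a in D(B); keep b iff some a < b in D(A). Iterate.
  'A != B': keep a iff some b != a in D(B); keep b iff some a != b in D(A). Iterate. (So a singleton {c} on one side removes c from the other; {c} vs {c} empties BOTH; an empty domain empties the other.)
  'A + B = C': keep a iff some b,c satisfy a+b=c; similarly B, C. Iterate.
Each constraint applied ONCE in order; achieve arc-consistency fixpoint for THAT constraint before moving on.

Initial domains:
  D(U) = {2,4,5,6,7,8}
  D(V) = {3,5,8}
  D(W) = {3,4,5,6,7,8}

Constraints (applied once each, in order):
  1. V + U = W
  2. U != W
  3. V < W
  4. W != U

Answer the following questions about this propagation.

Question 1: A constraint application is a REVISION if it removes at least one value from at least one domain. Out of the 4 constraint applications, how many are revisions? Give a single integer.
Constraint 1 (V + U = W) on D(V)={3,5,8} D(U)={2,4,5,6,7,8} D(W)={3,4,5,6,7,8}: V {3,5,8}->{3,5}; U {2,4,5,6,7,8}->{2,4,5}; W {3,4,5,6,7,8}->{5,7,8} => REVISION
Constraint 2 (U != W) on D(U)={2,4,5} D(W)={5,7,8}: no change => not a revision
Constraint 3 (V < W) on D(V)={3,5} D(W)={5,7,8}: no change => not a revision
Constraint 4 (W != U) on D(W)={5,7,8} D(U)={2,4,5}: no change => not a revision
Total revisions = 1

Answer: 1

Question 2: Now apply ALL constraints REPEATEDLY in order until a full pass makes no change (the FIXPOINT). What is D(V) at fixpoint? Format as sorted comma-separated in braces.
pass 0 (initial): D(V)={3,5,8}
pass 1: U {2,4,5,6,7,8}->{2,4,5}; V {3,5,8}->{3,5}; W {3,4,5,6,7,8}->{5,7,8}
pass 2: no change
Fixpoint after 2 passes: D(V) = {3,5}

Answer: {3,5}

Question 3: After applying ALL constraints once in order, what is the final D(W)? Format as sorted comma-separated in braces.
Answer: {5,7,8}

Derivation:
Constraint 1 (V + U = W) on D(V)={3,5,8} D(U)={2,4,5,6,7,8} D(W)={3,4,5,6,7,8}: V {3,5,8}->{3,5}; U {2,4,5,6,7,8}->{2,4,5}; W {3,4,5,6,7,8}->{5,7,8}
Constraint 2 (U != W) on D(U)={2,4,5} D(W)={5,7,8}: no change
Constraint 3 (V < W) on D(V)={3,5} D(W)={5,7,8}: no change
Constraint 4 (W != U) on D(W)={5,7,8} D(U)={2,4,5}: no change
So after all 4 constraints: D(W) = {5,7,8}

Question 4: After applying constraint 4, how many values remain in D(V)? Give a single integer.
Constraint 1 (V + U = W) on D(V)={3,5,8} D(U)={2,4,5,6,7,8} D(W)={3,4,5,6,7,8}: V {3,5,8}->{3,5}; U {2,4,5,6,7,8}->{2,4,5}; W {3,4,5,6,7,8}->{5,7,8}
Constraint 2 (U != W) on D(U)={2,4,5} D(W)={5,7,8}: no change
Constraint 3 (V < W) on D(V)={3,5} D(W)={5,7,8}: no change
Constraint 4 (W != U) on D(W)={5,7,8} D(U)={2,4,5}: no change
So after constraint 4: D(V)={3,5}, size = 2

Answer: 2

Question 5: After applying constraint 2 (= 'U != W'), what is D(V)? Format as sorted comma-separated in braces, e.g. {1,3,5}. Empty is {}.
Constraint 1 (V + U = W) on D(V)={3,5,8} D(U)={2,4,5,6,7,8} D(W)={3,4,5,6,7,8}: V {3,5,8}->{3,5}; U {2,4,5,6,7,8}->{2,4,5}; W {3,4,5,6,7,8}->{5,7,8}
Constraint 2 (U != W) on D(U)={2,4,5} D(W)={5,7,8}: no change
So after constraint 2: D(V) = {3,5}

Answer: {3,5}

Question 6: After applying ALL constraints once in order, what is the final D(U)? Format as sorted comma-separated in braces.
Constraint 1 (V + U = W) on D(V)={3,5,8} D(U)={2,4,5,6,7,8} D(W)={3,4,5,6,7,8}: V {3,5,8}->{3,5}; U {2,4,5,6,7,8}->{2,4,5}; W {3,4,5,6,7,8}->{5,7,8}
Constraint 2 (U != W) on D(U)={2,4,5} D(W)={5,7,8}: no change
Constraint 3 (V < W) on D(V)={3,5} D(W)={5,7,8}: no change
Constraint 4 (W != U) on D(W)={5,7,8} D(U)={2,4,5}: no change
So after all 4 constraints: D(U) = {2,4,5}

Answer: {2,4,5}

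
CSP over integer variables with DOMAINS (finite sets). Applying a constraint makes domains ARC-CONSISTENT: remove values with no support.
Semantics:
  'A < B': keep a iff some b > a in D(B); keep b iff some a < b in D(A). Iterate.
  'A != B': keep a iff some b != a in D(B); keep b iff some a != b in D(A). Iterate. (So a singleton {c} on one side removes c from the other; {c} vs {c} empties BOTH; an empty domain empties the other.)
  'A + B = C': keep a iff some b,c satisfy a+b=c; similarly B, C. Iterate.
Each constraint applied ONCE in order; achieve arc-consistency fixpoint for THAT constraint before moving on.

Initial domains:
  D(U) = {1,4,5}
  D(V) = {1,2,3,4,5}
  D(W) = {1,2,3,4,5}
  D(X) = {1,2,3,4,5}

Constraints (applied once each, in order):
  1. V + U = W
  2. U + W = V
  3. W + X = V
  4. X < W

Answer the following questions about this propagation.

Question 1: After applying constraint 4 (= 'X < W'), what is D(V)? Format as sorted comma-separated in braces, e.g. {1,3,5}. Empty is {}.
Answer: {3,4}

Derivation:
Constraint 1 (V + U = W) on D(V)={1,2,3,4,5} D(U)={1,4,5} D(W)={1,2,3,4,5}: V {1,2,3,4,5}->{1,2,3,4}; U {1,4,5}->{1,4}; W {1,2,3,4,5}->{2,3,4,5}
Constraint 2 (U + W = V) on D(U)={1,4} D(W)={2,3,4,5} D(V)={1,2,3,4}: U {1,4}->{1}; W {2,3,4,5}->{2,3}; V {1,2,3,4}->{3,4}
Constraint 3 (W + X = V) on D(W)={2,3} D(X)={1,2,3,4,5} D(V)={3,4}: X {1,2,3,4,5}->{1,2}
Constraint 4 (X < W) on D(X)={1,2} D(W)={2,3}: no change
So after constraint 4: D(V) = {3,4}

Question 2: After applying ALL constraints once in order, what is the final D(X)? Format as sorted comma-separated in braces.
Answer: {1,2}

Derivation:
Constraint 1 (V + U = W) on D(V)={1,2,3,4,5} D(U)={1,4,5} D(W)={1,2,3,4,5}: V {1,2,3,4,5}->{1,2,3,4}; U {1,4,5}->{1,4}; W {1,2,3,4,5}->{2,3,4,5}
Constraint 2 (U + W = V) on D(U)={1,4} D(W)={2,3,4,5} D(V)={1,2,3,4}: U {1,4}->{1}; W {2,3,4,5}->{2,3}; V {1,2,3,4}->{3,4}
Constraint 3 (W + X = V) on D(W)={2,3} D(X)={1,2,3,4,5} D(V)={3,4}: X {1,2,3,4,5}->{1,2}
Constraint 4 (X < W) on D(X)={1,2} D(W)={2,3}: no change
So after all 4 constraints: D(X) = {1,2}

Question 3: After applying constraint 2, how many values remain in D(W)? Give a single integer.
Constraint 1 (V + U = W) on D(V)={1,2,3,4,5} D(U)={1,4,5} D(W)={1,2,3,4,5}: V {1,2,3,4,5}->{1,2,3,4}; U {1,4,5}->{1,4}; W {1,2,3,4,5}->{2,3,4,5}
Constraint 2 (U + W = V) on D(U)={1,4} D(W)={2,3,4,5} D(V)={1,2,3,4}: U {1,4}->{1}; W {2,3,4,5}->{2,3}; V {1,2,3,4}->{3,4}
So after constraint 2: D(W)={2,3}, size = 2

Answer: 2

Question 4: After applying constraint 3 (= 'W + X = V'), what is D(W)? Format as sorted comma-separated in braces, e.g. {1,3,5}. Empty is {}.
Constraint 1 (V + U = W) on D(V)={1,2,3,4,5} D(U)={1,4,5} D(W)={1,2,3,4,5}: V {1,2,3,4,5}->{1,2,3,4}; U {1,4,5}->{1,4}; W {1,2,3,4,5}->{2,3,4,5}
Constraint 2 (U + W = V) on D(U)={1,4} D(W)={2,3,4,5} D(V)={1,2,3,4}: U {1,4}->{1}; W {2,3,4,5}->{2,3}; V {1,2,3,4}->{3,4}
Constraint 3 (W + X = V) on D(W)={2,3} D(X)={1,2,3,4,5} D(V)={3,4}: X {1,2,3,4,5}->{1,2}
So after constraint 3: D(W) = {2,3}

Answer: {2,3}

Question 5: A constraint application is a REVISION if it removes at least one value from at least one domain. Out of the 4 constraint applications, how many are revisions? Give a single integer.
Answer: 3

Derivation:
Constraint 1 (V + U = W) on D(V)={1,2,3,4,5} D(U)={1,4,5} D(W)={1,2,3,4,5}: V {1,2,3,4,5}->{1,2,3,4}; U {1,4,5}->{1,4}; W {1,2,3,4,5}->{2,3,4,5} => REVISION
Constraint 2 (U + W = V) on D(U)={1,4} D(W)={2,3,4,5} D(V)={1,2,3,4}: U {1,4}->{1}; W {2,3,4,5}->{2,3}; V {1,2,3,4}->{3,4} => REVISION
Constraint 3 (W + X = V) on D(W)={2,3} D(X)={1,2,3,4,5} D(V)={3,4}: X {1,2,3,4,5}->{1,2} => REVISION
Constraint 4 (X < W) on D(X)={1,2} D(W)={2,3}: no change => not a revision
Total revisions = 3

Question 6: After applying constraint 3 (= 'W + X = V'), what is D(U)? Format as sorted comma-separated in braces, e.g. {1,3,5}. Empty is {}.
Constraint 1 (V + U = W) on D(V)={1,2,3,4,5} D(U)={1,4,5} D(W)={1,2,3,4,5}: V {1,2,3,4,5}->{1,2,3,4}; U {1,4,5}->{1,4}; W {1,2,3,4,5}->{2,3,4,5}
Constraint 2 (U + W = V) on D(U)={1,4} D(W)={2,3,4,5} D(V)={1,2,3,4}: U {1,4}->{1}; W {2,3,4,5}->{2,3}; V {1,2,3,4}->{3,4}
Constraint 3 (W + X = V) on D(W)={2,3} D(X)={1,2,3,4,5} D(V)={3,4}: X {1,2,3,4,5}->{1,2}
So after constraint 3: D(U) = {1}

Answer: {1}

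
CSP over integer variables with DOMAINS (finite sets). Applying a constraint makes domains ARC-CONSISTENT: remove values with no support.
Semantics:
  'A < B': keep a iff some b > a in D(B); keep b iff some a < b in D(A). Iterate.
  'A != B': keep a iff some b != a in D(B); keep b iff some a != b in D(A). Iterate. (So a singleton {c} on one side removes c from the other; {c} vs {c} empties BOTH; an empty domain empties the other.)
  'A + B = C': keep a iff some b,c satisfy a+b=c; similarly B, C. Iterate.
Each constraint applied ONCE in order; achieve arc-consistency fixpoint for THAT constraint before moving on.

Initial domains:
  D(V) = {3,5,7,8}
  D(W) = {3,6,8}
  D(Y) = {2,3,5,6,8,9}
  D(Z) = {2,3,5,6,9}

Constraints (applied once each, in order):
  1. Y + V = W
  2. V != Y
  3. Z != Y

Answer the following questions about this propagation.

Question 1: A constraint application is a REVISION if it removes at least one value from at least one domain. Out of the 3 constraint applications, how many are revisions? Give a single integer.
Answer: 1

Derivation:
Constraint 1 (Y + V = W) on D(Y)={2,3,5,6,8,9} D(V)={3,5,7,8} D(W)={3,6,8}: Y {2,3,5,6,8,9}->{3,5}; V {3,5,7,8}->{3,5}; W {3,6,8}->{6,8} => REVISION
Constraint 2 (V != Y) on D(V)={3,5} D(Y)={3,5}: no change => not a revision
Constraint 3 (Z != Y) on D(Z)={2,3,5,6,9} D(Y)={3,5}: no change => not a revision
Total revisions = 1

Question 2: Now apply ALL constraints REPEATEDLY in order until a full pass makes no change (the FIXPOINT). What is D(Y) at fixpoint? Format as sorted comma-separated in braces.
pass 0 (initial): D(Y)={2,3,5,6,8,9}
pass 1: V {3,5,7,8}->{3,5}; W {3,6,8}->{6,8}; Y {2,3,5,6,8,9}->{3,5}
pass 2: no change
Fixpoint after 2 passes: D(Y) = {3,5}

Answer: {3,5}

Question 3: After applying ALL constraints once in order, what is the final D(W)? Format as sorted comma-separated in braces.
Constraint 1 (Y + V = W) on D(Y)={2,3,5,6,8,9} D(V)={3,5,7,8} D(W)={3,6,8}: Y {2,3,5,6,8,9}->{3,5}; V {3,5,7,8}->{3,5}; W {3,6,8}->{6,8}
Constraint 2 (V != Y) on D(V)={3,5} D(Y)={3,5}: no change
Constraint 3 (Z != Y) on D(Z)={2,3,5,6,9} D(Y)={3,5}: no change
So after all 3 constraints: D(W) = {6,8}

Answer: {6,8}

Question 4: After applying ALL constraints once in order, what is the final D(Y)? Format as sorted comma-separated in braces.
Answer: {3,5}

Derivation:
Constraint 1 (Y + V = W) on D(Y)={2,3,5,6,8,9} D(V)={3,5,7,8} D(W)={3,6,8}: Y {2,3,5,6,8,9}->{3,5}; V {3,5,7,8}->{3,5}; W {3,6,8}->{6,8}
Constraint 2 (V != Y) on D(V)={3,5} D(Y)={3,5}: no change
Constraint 3 (Z != Y) on D(Z)={2,3,5,6,9} D(Y)={3,5}: no change
So after all 3 constraints: D(Y) = {3,5}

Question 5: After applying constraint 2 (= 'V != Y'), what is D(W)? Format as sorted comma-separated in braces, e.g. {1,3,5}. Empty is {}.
Answer: {6,8}

Derivation:
Constraint 1 (Y + V = W) on D(Y)={2,3,5,6,8,9} D(V)={3,5,7,8} D(W)={3,6,8}: Y {2,3,5,6,8,9}->{3,5}; V {3,5,7,8}->{3,5}; W {3,6,8}->{6,8}
Constraint 2 (V != Y) on D(V)={3,5} D(Y)={3,5}: no change
So after constraint 2: D(W) = {6,8}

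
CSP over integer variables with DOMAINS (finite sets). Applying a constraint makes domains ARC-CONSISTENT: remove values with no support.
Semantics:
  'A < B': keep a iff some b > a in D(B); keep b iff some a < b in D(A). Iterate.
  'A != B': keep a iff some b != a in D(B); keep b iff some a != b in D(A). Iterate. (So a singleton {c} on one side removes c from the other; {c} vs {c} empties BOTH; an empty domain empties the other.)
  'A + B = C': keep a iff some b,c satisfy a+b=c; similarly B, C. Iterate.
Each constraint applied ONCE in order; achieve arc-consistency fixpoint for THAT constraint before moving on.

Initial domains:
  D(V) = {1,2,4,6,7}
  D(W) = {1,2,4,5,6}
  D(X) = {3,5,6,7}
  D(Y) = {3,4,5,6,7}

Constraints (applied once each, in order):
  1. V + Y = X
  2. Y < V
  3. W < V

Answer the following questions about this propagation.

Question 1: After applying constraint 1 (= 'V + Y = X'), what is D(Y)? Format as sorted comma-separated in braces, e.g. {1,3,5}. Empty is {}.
Answer: {3,4,5,6}

Derivation:
Constraint 1 (V + Y = X) on D(V)={1,2,4,6,7} D(Y)={3,4,5,6,7} D(X)={3,5,6,7}: V {1,2,4,6,7}->{1,2,4}; Y {3,4,5,6,7}->{3,4,5,6}; X {3,5,6,7}->{5,6,7}
So after constraint 1: D(Y) = {3,4,5,6}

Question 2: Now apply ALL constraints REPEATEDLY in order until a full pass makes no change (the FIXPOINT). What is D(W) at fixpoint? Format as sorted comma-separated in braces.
Answer: {1,2}

Derivation:
pass 0 (initial): D(W)={1,2,4,5,6}
pass 1: V {1,2,4,6,7}->{4}; W {1,2,4,5,6}->{1,2}; X {3,5,6,7}->{5,6,7}; Y {3,4,5,6,7}->{3}
pass 2: X {5,6,7}->{7}
pass 3: no change
Fixpoint after 3 passes: D(W) = {1,2}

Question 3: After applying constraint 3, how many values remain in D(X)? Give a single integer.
Constraint 1 (V + Y = X) on D(V)={1,2,4,6,7} D(Y)={3,4,5,6,7} D(X)={3,5,6,7}: V {1,2,4,6,7}->{1,2,4}; Y {3,4,5,6,7}->{3,4,5,6}; X {3,5,6,7}->{5,6,7}
Constraint 2 (Y < V) on D(Y)={3,4,5,6} D(V)={1,2,4}: Y {3,4,5,6}->{3}; V {1,2,4}->{4}
Constraint 3 (W < V) on D(W)={1,2,4,5,6} D(V)={4}: W {1,2,4,5,6}->{1,2}
So after constraint 3: D(X)={5,6,7}, size = 3

Answer: 3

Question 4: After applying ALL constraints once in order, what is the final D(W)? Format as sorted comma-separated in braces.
Constraint 1 (V + Y = X) on D(V)={1,2,4,6,7} D(Y)={3,4,5,6,7} D(X)={3,5,6,7}: V {1,2,4,6,7}->{1,2,4}; Y {3,4,5,6,7}->{3,4,5,6}; X {3,5,6,7}->{5,6,7}
Constraint 2 (Y < V) on D(Y)={3,4,5,6} D(V)={1,2,4}: Y {3,4,5,6}->{3}; V {1,2,4}->{4}
Constraint 3 (W < V) on D(W)={1,2,4,5,6} D(V)={4}: W {1,2,4,5,6}->{1,2}
So after all 3 constraints: D(W) = {1,2}

Answer: {1,2}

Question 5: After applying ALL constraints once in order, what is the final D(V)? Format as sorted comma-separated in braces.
Answer: {4}

Derivation:
Constraint 1 (V + Y = X) on D(V)={1,2,4,6,7} D(Y)={3,4,5,6,7} D(X)={3,5,6,7}: V {1,2,4,6,7}->{1,2,4}; Y {3,4,5,6,7}->{3,4,5,6}; X {3,5,6,7}->{5,6,7}
Constraint 2 (Y < V) on D(Y)={3,4,5,6} D(V)={1,2,4}: Y {3,4,5,6}->{3}; V {1,2,4}->{4}
Constraint 3 (W < V) on D(W)={1,2,4,5,6} D(V)={4}: W {1,2,4,5,6}->{1,2}
So after all 3 constraints: D(V) = {4}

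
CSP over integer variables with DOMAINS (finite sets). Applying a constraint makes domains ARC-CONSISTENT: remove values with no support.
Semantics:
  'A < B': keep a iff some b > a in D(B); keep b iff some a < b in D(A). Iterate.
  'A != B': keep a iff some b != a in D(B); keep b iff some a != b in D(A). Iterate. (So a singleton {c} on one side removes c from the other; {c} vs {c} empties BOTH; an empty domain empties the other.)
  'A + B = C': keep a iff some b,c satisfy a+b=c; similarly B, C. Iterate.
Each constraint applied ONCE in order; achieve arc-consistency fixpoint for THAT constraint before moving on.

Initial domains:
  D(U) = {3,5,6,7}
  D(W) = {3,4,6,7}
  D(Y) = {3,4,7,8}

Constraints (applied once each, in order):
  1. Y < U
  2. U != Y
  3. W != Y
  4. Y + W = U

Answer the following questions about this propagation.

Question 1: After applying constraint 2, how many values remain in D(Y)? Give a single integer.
Constraint 1 (Y < U) on D(Y)={3,4,7,8} D(U)={3,5,6,7}: Y {3,4,7,8}->{3,4}; U {3,5,6,7}->{5,6,7}
Constraint 2 (U != Y) on D(U)={5,6,7} D(Y)={3,4}: no change
So after constraint 2: D(Y)={3,4}, size = 2

Answer: 2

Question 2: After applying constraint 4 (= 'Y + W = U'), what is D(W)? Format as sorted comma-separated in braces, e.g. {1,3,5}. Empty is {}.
Answer: {3,4}

Derivation:
Constraint 1 (Y < U) on D(Y)={3,4,7,8} D(U)={3,5,6,7}: Y {3,4,7,8}->{3,4}; U {3,5,6,7}->{5,6,7}
Constraint 2 (U != Y) on D(U)={5,6,7} D(Y)={3,4}: no change
Constraint 3 (W != Y) on D(W)={3,4,6,7} D(Y)={3,4}: no change
Constraint 4 (Y + W = U) on D(Y)={3,4} D(W)={3,4,6,7} D(U)={5,6,7}: W {3,4,6,7}->{3,4}; U {5,6,7}->{6,7}
So after constraint 4: D(W) = {3,4}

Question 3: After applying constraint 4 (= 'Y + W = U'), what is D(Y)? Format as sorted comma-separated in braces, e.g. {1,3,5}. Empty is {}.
Answer: {3,4}

Derivation:
Constraint 1 (Y < U) on D(Y)={3,4,7,8} D(U)={3,5,6,7}: Y {3,4,7,8}->{3,4}; U {3,5,6,7}->{5,6,7}
Constraint 2 (U != Y) on D(U)={5,6,7} D(Y)={3,4}: no change
Constraint 3 (W != Y) on D(W)={3,4,6,7} D(Y)={3,4}: no change
Constraint 4 (Y + W = U) on D(Y)={3,4} D(W)={3,4,6,7} D(U)={5,6,7}: W {3,4,6,7}->{3,4}; U {5,6,7}->{6,7}
So after constraint 4: D(Y) = {3,4}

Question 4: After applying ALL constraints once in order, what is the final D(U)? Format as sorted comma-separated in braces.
Answer: {6,7}

Derivation:
Constraint 1 (Y < U) on D(Y)={3,4,7,8} D(U)={3,5,6,7}: Y {3,4,7,8}->{3,4}; U {3,5,6,7}->{5,6,7}
Constraint 2 (U != Y) on D(U)={5,6,7} D(Y)={3,4}: no change
Constraint 3 (W != Y) on D(W)={3,4,6,7} D(Y)={3,4}: no change
Constraint 4 (Y + W = U) on D(Y)={3,4} D(W)={3,4,6,7} D(U)={5,6,7}: W {3,4,6,7}->{3,4}; U {5,6,7}->{6,7}
So after all 4 constraints: D(U) = {6,7}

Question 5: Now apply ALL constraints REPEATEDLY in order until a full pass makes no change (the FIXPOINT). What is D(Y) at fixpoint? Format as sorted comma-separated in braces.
Answer: {3,4}

Derivation:
pass 0 (initial): D(Y)={3,4,7,8}
pass 1: U {3,5,6,7}->{6,7}; W {3,4,6,7}->{3,4}; Y {3,4,7,8}->{3,4}
pass 2: no change
Fixpoint after 2 passes: D(Y) = {3,4}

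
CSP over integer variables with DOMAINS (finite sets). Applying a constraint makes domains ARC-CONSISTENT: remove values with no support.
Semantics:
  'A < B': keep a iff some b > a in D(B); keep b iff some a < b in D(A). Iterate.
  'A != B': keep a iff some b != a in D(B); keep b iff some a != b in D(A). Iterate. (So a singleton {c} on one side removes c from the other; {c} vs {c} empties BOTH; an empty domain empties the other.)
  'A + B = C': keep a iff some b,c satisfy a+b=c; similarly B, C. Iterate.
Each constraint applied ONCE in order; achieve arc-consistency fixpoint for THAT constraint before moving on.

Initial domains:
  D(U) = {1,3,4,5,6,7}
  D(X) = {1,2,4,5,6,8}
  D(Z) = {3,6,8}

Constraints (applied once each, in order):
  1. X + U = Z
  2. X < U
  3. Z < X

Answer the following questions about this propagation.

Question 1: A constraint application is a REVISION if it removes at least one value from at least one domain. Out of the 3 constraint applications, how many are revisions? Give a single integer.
Answer: 3

Derivation:
Constraint 1 (X + U = Z) on D(X)={1,2,4,5,6,8} D(U)={1,3,4,5,6,7} D(Z)={3,6,8}: X {1,2,4,5,6,8}->{1,2,4,5} => REVISION
Constraint 2 (X < U) on D(X)={1,2,4,5} D(U)={1,3,4,5,6,7}: U {1,3,4,5,6,7}->{3,4,5,6,7} => REVISION
Constraint 3 (Z < X) on D(Z)={3,6,8} D(X)={1,2,4,5}: Z {3,6,8}->{3}; X {1,2,4,5}->{4,5} => REVISION
Total revisions = 3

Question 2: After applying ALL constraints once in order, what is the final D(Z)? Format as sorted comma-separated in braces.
Constraint 1 (X + U = Z) on D(X)={1,2,4,5,6,8} D(U)={1,3,4,5,6,7} D(Z)={3,6,8}: X {1,2,4,5,6,8}->{1,2,4,5}
Constraint 2 (X < U) on D(X)={1,2,4,5} D(U)={1,3,4,5,6,7}: U {1,3,4,5,6,7}->{3,4,5,6,7}
Constraint 3 (Z < X) on D(Z)={3,6,8} D(X)={1,2,4,5}: Z {3,6,8}->{3}; X {1,2,4,5}->{4,5}
So after all 3 constraints: D(Z) = {3}

Answer: {3}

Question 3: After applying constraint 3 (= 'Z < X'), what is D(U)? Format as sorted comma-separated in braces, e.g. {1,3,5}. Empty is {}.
Constraint 1 (X + U = Z) on D(X)={1,2,4,5,6,8} D(U)={1,3,4,5,6,7} D(Z)={3,6,8}: X {1,2,4,5,6,8}->{1,2,4,5}
Constraint 2 (X < U) on D(X)={1,2,4,5} D(U)={1,3,4,5,6,7}: U {1,3,4,5,6,7}->{3,4,5,6,7}
Constraint 3 (Z < X) on D(Z)={3,6,8} D(X)={1,2,4,5}: Z {3,6,8}->{3}; X {1,2,4,5}->{4,5}
So after constraint 3: D(U) = {3,4,5,6,7}

Answer: {3,4,5,6,7}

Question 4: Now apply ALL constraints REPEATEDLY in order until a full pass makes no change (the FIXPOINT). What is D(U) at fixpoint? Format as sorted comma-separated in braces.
Answer: {}

Derivation:
pass 0 (initial): D(U)={1,3,4,5,6,7}
pass 1: U {1,3,4,5,6,7}->{3,4,5,6,7}; X {1,2,4,5,6,8}->{4,5}; Z {3,6,8}->{3}
pass 2: U {3,4,5,6,7}->{}; X {4,5}->{}; Z {3}->{}
pass 3: no change
Fixpoint after 3 passes: D(U) = {}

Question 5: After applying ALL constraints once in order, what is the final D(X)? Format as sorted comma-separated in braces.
Constraint 1 (X + U = Z) on D(X)={1,2,4,5,6,8} D(U)={1,3,4,5,6,7} D(Z)={3,6,8}: X {1,2,4,5,6,8}->{1,2,4,5}
Constraint 2 (X < U) on D(X)={1,2,4,5} D(U)={1,3,4,5,6,7}: U {1,3,4,5,6,7}->{3,4,5,6,7}
Constraint 3 (Z < X) on D(Z)={3,6,8} D(X)={1,2,4,5}: Z {3,6,8}->{3}; X {1,2,4,5}->{4,5}
So after all 3 constraints: D(X) = {4,5}

Answer: {4,5}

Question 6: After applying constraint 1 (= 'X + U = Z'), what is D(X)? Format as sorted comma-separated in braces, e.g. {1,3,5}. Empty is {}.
Constraint 1 (X + U = Z) on D(X)={1,2,4,5,6,8} D(U)={1,3,4,5,6,7} D(Z)={3,6,8}: X {1,2,4,5,6,8}->{1,2,4,5}
So after constraint 1: D(X) = {1,2,4,5}

Answer: {1,2,4,5}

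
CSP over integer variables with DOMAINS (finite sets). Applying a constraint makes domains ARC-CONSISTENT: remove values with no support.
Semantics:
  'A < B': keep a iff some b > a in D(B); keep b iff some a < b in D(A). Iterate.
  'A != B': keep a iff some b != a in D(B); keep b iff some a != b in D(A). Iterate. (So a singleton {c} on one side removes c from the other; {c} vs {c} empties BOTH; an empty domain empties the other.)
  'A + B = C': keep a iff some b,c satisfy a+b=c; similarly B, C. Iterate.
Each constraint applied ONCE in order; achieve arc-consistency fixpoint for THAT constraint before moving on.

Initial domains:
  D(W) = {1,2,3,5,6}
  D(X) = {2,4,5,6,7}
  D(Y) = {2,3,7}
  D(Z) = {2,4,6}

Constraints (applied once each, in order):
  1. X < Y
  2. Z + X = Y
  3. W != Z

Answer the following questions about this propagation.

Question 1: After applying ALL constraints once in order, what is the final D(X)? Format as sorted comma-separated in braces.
Constraint 1 (X < Y) on D(X)={2,4,5,6,7} D(Y)={2,3,7}: X {2,4,5,6,7}->{2,4,5,6}; Y {2,3,7}->{3,7}
Constraint 2 (Z + X = Y) on D(Z)={2,4,6} D(X)={2,4,5,6} D(Y)={3,7}: Z {2,4,6}->{2}; X {2,4,5,6}->{5}; Y {3,7}->{7}
Constraint 3 (W != Z) on D(W)={1,2,3,5,6} D(Z)={2}: W {1,2,3,5,6}->{1,3,5,6}
So after all 3 constraints: D(X) = {5}

Answer: {5}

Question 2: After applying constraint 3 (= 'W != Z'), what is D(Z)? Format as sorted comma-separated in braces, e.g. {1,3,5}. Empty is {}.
Answer: {2}

Derivation:
Constraint 1 (X < Y) on D(X)={2,4,5,6,7} D(Y)={2,3,7}: X {2,4,5,6,7}->{2,4,5,6}; Y {2,3,7}->{3,7}
Constraint 2 (Z + X = Y) on D(Z)={2,4,6} D(X)={2,4,5,6} D(Y)={3,7}: Z {2,4,6}->{2}; X {2,4,5,6}->{5}; Y {3,7}->{7}
Constraint 3 (W != Z) on D(W)={1,2,3,5,6} D(Z)={2}: W {1,2,3,5,6}->{1,3,5,6}
So after constraint 3: D(Z) = {2}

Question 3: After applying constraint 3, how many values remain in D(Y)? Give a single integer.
Answer: 1

Derivation:
Constraint 1 (X < Y) on D(X)={2,4,5,6,7} D(Y)={2,3,7}: X {2,4,5,6,7}->{2,4,5,6}; Y {2,3,7}->{3,7}
Constraint 2 (Z + X = Y) on D(Z)={2,4,6} D(X)={2,4,5,6} D(Y)={3,7}: Z {2,4,6}->{2}; X {2,4,5,6}->{5}; Y {3,7}->{7}
Constraint 3 (W != Z) on D(W)={1,2,3,5,6} D(Z)={2}: W {1,2,3,5,6}->{1,3,5,6}
So after constraint 3: D(Y)={7}, size = 1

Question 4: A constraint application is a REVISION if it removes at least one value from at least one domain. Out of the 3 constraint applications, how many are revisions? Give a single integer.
Constraint 1 (X < Y) on D(X)={2,4,5,6,7} D(Y)={2,3,7}: X {2,4,5,6,7}->{2,4,5,6}; Y {2,3,7}->{3,7} => REVISION
Constraint 2 (Z + X = Y) on D(Z)={2,4,6} D(X)={2,4,5,6} D(Y)={3,7}: Z {2,4,6}->{2}; X {2,4,5,6}->{5}; Y {3,7}->{7} => REVISION
Constraint 3 (W != Z) on D(W)={1,2,3,5,6} D(Z)={2}: W {1,2,3,5,6}->{1,3,5,6} => REVISION
Total revisions = 3

Answer: 3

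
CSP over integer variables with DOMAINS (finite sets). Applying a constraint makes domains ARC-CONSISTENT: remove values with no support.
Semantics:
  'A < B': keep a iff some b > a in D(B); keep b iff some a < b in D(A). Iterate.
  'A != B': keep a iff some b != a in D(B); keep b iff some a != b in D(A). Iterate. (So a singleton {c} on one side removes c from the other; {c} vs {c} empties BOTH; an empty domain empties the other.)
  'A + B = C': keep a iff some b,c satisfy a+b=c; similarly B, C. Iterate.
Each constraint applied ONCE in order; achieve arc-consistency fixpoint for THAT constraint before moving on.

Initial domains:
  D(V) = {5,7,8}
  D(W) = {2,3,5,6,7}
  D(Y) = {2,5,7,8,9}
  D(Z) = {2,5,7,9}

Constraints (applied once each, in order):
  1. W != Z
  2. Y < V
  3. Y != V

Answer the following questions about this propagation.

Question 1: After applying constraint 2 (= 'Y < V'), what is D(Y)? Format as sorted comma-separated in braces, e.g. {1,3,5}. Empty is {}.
Constraint 1 (W != Z) on D(W)={2,3,5,6,7} D(Z)={2,5,7,9}: no change
Constraint 2 (Y < V) on D(Y)={2,5,7,8,9} D(V)={5,7,8}: Y {2,5,7,8,9}->{2,5,7}
So after constraint 2: D(Y) = {2,5,7}

Answer: {2,5,7}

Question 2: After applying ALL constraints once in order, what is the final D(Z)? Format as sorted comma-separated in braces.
Constraint 1 (W != Z) on D(W)={2,3,5,6,7} D(Z)={2,5,7,9}: no change
Constraint 2 (Y < V) on D(Y)={2,5,7,8,9} D(V)={5,7,8}: Y {2,5,7,8,9}->{2,5,7}
Constraint 3 (Y != V) on D(Y)={2,5,7} D(V)={5,7,8}: no change
So after all 3 constraints: D(Z) = {2,5,7,9}

Answer: {2,5,7,9}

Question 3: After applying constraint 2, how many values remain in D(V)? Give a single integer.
Constraint 1 (W != Z) on D(W)={2,3,5,6,7} D(Z)={2,5,7,9}: no change
Constraint 2 (Y < V) on D(Y)={2,5,7,8,9} D(V)={5,7,8}: Y {2,5,7,8,9}->{2,5,7}
So after constraint 2: D(V)={5,7,8}, size = 3

Answer: 3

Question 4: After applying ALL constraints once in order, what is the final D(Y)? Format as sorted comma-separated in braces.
Constraint 1 (W != Z) on D(W)={2,3,5,6,7} D(Z)={2,5,7,9}: no change
Constraint 2 (Y < V) on D(Y)={2,5,7,8,9} D(V)={5,7,8}: Y {2,5,7,8,9}->{2,5,7}
Constraint 3 (Y != V) on D(Y)={2,5,7} D(V)={5,7,8}: no change
So after all 3 constraints: D(Y) = {2,5,7}

Answer: {2,5,7}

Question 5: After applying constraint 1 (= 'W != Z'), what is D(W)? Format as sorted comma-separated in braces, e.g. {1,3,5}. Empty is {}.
Answer: {2,3,5,6,7}

Derivation:
Constraint 1 (W != Z) on D(W)={2,3,5,6,7} D(Z)={2,5,7,9}: no change
So after constraint 1: D(W) = {2,3,5,6,7}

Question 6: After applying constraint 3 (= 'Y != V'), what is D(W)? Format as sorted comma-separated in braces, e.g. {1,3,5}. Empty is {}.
Constraint 1 (W != Z) on D(W)={2,3,5,6,7} D(Z)={2,5,7,9}: no change
Constraint 2 (Y < V) on D(Y)={2,5,7,8,9} D(V)={5,7,8}: Y {2,5,7,8,9}->{2,5,7}
Constraint 3 (Y != V) on D(Y)={2,5,7} D(V)={5,7,8}: no change
So after constraint 3: D(W) = {2,3,5,6,7}

Answer: {2,3,5,6,7}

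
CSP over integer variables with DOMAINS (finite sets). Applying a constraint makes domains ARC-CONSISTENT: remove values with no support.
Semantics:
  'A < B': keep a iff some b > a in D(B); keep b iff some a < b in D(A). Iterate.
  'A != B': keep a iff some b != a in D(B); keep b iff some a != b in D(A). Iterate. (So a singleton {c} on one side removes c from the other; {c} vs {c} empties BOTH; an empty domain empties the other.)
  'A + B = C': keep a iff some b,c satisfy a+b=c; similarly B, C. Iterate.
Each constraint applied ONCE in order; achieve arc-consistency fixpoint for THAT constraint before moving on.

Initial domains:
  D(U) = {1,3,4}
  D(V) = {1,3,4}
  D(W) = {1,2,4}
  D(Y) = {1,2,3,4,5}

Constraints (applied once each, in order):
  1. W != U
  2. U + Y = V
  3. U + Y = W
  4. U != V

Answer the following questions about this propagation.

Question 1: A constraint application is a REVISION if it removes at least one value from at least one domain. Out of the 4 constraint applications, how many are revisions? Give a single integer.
Constraint 1 (W != U) on D(W)={1,2,4} D(U)={1,3,4}: no change => not a revision
Constraint 2 (U + Y = V) on D(U)={1,3,4} D(Y)={1,2,3,4,5} D(V)={1,3,4}: U {1,3,4}->{1,3}; Y {1,2,3,4,5}->{1,2,3}; V {1,3,4}->{3,4} => REVISION
Constraint 3 (U + Y = W) on D(U)={1,3} D(Y)={1,2,3} D(W)={1,2,4}: Y {1,2,3}->{1,3}; W {1,2,4}->{2,4} => REVISION
Constraint 4 (U != V) on D(U)={1,3} D(V)={3,4}: no change => not a revision
Total revisions = 2

Answer: 2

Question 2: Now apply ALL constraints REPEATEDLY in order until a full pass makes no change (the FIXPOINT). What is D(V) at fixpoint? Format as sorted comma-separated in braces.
Answer: {4}

Derivation:
pass 0 (initial): D(V)={1,3,4}
pass 1: U {1,3,4}->{1,3}; V {1,3,4}->{3,4}; W {1,2,4}->{2,4}; Y {1,2,3,4,5}->{1,3}
pass 2: V {3,4}->{4}
pass 3: no change
Fixpoint after 3 passes: D(V) = {4}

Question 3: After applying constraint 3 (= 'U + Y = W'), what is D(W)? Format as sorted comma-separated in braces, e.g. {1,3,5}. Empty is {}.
Constraint 1 (W != U) on D(W)={1,2,4} D(U)={1,3,4}: no change
Constraint 2 (U + Y = V) on D(U)={1,3,4} D(Y)={1,2,3,4,5} D(V)={1,3,4}: U {1,3,4}->{1,3}; Y {1,2,3,4,5}->{1,2,3}; V {1,3,4}->{3,4}
Constraint 3 (U + Y = W) on D(U)={1,3} D(Y)={1,2,3} D(W)={1,2,4}: Y {1,2,3}->{1,3}; W {1,2,4}->{2,4}
So after constraint 3: D(W) = {2,4}

Answer: {2,4}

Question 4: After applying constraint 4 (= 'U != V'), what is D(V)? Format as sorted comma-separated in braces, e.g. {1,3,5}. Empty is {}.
Answer: {3,4}

Derivation:
Constraint 1 (W != U) on D(W)={1,2,4} D(U)={1,3,4}: no change
Constraint 2 (U + Y = V) on D(U)={1,3,4} D(Y)={1,2,3,4,5} D(V)={1,3,4}: U {1,3,4}->{1,3}; Y {1,2,3,4,5}->{1,2,3}; V {1,3,4}->{3,4}
Constraint 3 (U + Y = W) on D(U)={1,3} D(Y)={1,2,3} D(W)={1,2,4}: Y {1,2,3}->{1,3}; W {1,2,4}->{2,4}
Constraint 4 (U != V) on D(U)={1,3} D(V)={3,4}: no change
So after constraint 4: D(V) = {3,4}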